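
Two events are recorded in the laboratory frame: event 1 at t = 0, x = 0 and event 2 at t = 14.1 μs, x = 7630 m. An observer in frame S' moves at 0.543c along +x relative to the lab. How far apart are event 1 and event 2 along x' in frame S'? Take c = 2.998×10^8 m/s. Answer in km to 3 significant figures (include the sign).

γ = 1/√(1 − 0.543²) = 1.1909
Δx' = γ(Δx − vΔt) = 1.1909 × (7630 m − 0.543×(2.998×10^8 m/s)×14.1×10^-6 s)
= 1.1909 × (5334.6 m) = 6.35 km

Δx' ≈ 6.35 km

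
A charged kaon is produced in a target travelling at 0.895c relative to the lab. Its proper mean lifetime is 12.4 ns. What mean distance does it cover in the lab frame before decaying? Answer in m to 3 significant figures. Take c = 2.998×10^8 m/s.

d ≈ 7.46 m

γ = 1/√(1 − 0.895²) = 2.2418
Dilated lifetime: Δt = γτ₀ = 2.2418 × 12.4 ns = 27.799 ns
d = vΔt = 0.895c × 27.799 ns = 2.6832×10^8 m/s × 2.7799×10^-8 s = 7.46 m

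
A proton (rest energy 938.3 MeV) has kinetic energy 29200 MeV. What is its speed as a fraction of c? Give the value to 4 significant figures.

γ = 1 + K/(m₀c²) = 1 + 29200/938.3 = 32.1201
β = √(1 − 1/γ²) = 0.9995

β ≈ 0.9995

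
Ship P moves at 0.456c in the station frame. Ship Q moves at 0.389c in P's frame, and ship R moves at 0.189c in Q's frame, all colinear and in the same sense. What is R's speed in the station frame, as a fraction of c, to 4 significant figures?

u ≈ 0.7984c

Compose boost 2: (0.389 + 0.456)/(1 + 0.389×0.456) = 0.8450/1.17738 = 0.717693
Compose boost 3: (0.189 + 0.717693)/(1 + 0.189×0.717693) = 0.906693/1.13564 = 0.7984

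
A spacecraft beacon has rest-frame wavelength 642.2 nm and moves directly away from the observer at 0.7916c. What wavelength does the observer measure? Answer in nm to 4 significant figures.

Relativistic Doppler: λ_obs = λ_src √((1+β)/(1−β))
= 642.2 × √(1.79160/0.208400) = 642.2 × 2.93205 = 1883 nm

λ_obs ≈ 1883 nm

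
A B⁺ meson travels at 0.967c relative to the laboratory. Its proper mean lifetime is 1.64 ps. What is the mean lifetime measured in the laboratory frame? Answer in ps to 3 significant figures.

γ = 1/√(1 − 0.967²) = 3.9250
Time dilation: Δt = γτ₀ = 3.9250 × 1.64 ps = 6.44 ps

Δt ≈ 6.44 ps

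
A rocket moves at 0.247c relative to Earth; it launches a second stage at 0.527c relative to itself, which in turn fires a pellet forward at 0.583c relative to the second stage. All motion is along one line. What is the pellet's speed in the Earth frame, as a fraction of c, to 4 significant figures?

Compose boost 2: (0.527 + 0.247)/(1 + 0.527×0.247) = 0.7740/1.13017 = 0.684853
Compose boost 3: (0.583 + 0.684853)/(1 + 0.583×0.684853) = 1.26785/1.39927 = 0.9061

u ≈ 0.9061c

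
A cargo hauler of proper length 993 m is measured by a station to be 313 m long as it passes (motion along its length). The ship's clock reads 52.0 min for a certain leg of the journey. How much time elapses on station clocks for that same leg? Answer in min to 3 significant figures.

Length contraction ⇒ γ = L₀/L = 993/313 = 3.1725
Time dilation: Δt = γτ₀ = 3.1725 × 52.0 min = 165 min

Δt ≈ 165 min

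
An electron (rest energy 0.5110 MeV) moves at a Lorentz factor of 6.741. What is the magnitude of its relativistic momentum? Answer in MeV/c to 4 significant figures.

β = √(1 − 1/γ²) = √(1 − 1/6.741²) = 0.988936
p = γβm₀c = 6.741 × 0.988936 × 0.5110 MeV/c = 3.407 MeV/c

p ≈ 3.407 MeV/c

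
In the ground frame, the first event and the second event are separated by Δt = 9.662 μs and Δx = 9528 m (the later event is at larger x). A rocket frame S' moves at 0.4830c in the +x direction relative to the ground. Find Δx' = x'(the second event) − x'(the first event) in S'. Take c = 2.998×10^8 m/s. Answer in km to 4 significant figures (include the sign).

γ = 1/√(1 − 0.4830²) = 1.14205
Δx' = γ(Δx − vΔt) = 1.14205 × (9528 m − 0.4830×(2.998×10^8 m/s)×9.662×10^-6 s)
= 1.14205 × (8128.91 m) = 9.284 km

Δx' ≈ 9.284 km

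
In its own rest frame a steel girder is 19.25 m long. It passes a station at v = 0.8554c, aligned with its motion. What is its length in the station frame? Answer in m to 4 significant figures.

L ≈ 9.971 m

γ = 1/√(1 − 0.8554²) = 1.93062
Length contraction: L = L₀/γ = 19.25/1.93062 = 9.971 m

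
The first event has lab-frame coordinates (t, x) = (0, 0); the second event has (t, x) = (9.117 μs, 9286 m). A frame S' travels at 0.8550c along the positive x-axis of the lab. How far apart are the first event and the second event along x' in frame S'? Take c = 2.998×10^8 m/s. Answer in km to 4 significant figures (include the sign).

Δx' ≈ 13.40 km

γ = 1/√(1 − 0.8550²) = 1.92816
Δx' = γ(Δx − vΔt) = 1.92816 × (9286 m − 0.8550×(2.998×10^8 m/s)×9.117×10^-6 s)
= 1.92816 × (6949.05 m) = 13.40 km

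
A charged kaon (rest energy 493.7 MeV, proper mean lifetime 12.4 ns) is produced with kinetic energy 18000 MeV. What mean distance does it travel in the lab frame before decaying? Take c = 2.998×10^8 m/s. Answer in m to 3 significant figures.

d ≈ 139 m

γ = 1 + K/(m₀c²) = 1 + 18000/493.7 = 37.459
β = √(1 − 1/γ²) = 0.99964
Dilated lifetime: γτ₀ = 37.459 × 12.4 ns = 464.50 ns
d = βc·γτ₀ = 0.99964 × (2.998×10^8 m/s) × 4.6450×10^-7 s = 139 m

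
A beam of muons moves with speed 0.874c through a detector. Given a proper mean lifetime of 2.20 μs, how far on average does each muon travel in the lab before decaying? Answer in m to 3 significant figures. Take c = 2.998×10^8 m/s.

γ = 1/√(1 − 0.874²) = 2.0579
Dilated lifetime: Δt = γτ₀ = 2.0579 × 2.20 μs = 4.5274 μs
d = vΔt = 0.874c × 4.5274 μs = 2.6203×10^8 m/s × 4.5274×10^-6 s = 1190 m

d ≈ 1190 m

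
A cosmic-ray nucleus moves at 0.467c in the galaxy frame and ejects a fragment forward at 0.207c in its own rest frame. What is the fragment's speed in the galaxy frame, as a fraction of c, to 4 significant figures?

u ≈ 0.6146c

Compose boost 2: (0.207 + 0.467)/(1 + 0.207×0.467) = 0.6740/1.09667 = 0.6146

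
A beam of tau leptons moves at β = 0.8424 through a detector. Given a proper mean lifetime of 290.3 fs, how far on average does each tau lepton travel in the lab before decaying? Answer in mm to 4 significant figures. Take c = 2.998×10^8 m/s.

d ≈ 0.1361 mm

γ = 1/√(1 − 0.8424²) = 1.85579
Dilated lifetime: Δt = γτ₀ = 1.85579 × 290.3 fs = 538.737 fs
d = vΔt = 0.8424c × 538.737 fs = 2.52552×10^8 m/s × 5.38737×10^-13 s = 0.1361 mm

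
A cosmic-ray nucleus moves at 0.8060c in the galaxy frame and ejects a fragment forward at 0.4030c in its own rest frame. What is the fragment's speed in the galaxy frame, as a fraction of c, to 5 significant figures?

u ≈ 0.91258c

Compose boost 2: (0.4030 + 0.8060)/(1 + 0.4030×0.8060) = 1.2090/1.324818 = 0.91258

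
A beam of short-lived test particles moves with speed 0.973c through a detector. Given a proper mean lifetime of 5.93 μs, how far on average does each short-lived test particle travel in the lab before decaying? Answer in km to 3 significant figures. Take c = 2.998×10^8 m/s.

d ≈ 7.49 km

γ = 1/√(1 − 0.973²) = 4.3327
Dilated lifetime: Δt = γτ₀ = 4.3327 × 5.93 μs = 25.693 μs
d = vΔt = 0.973c × 25.693 μs = 2.9171×10^8 m/s × 2.5693×10^-5 s = 7.49 km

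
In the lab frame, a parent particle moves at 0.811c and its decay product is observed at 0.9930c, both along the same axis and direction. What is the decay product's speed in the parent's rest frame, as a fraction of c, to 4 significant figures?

u' ≈ 0.9349c

Inverse velocity addition: u' = (u − v)/(1 − uv/c²)
= (0.9930 − 0.811)/(1 − 0.9930×0.811) = 0.1820/0.194677 = 0.9349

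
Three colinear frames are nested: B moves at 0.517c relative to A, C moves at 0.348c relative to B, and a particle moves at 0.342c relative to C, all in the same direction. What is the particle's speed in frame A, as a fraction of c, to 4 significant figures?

u ≈ 0.8596c

Compose boost 2: (0.348 + 0.517)/(1 + 0.348×0.517) = 0.8650/1.17992 = 0.733103
Compose boost 3: (0.342 + 0.733103)/(1 + 0.342×0.733103) = 1.07510/1.25072 = 0.8596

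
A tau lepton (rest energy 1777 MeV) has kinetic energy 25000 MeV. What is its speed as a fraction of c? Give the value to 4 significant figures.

γ = 1 + K/(m₀c²) = 1 + 25000/1777 = 15.0687
β = √(1 − 1/γ²) = 0.9978

β ≈ 0.9978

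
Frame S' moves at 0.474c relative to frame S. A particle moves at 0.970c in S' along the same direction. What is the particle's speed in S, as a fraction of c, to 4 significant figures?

Relativistic velocity addition: u = (u' + v)/(1 + u'v/c²)
= (0.970 + 0.474)/(1 + 0.970×0.474) = 1.444/1.45978 = 0.9892

u ≈ 0.9892c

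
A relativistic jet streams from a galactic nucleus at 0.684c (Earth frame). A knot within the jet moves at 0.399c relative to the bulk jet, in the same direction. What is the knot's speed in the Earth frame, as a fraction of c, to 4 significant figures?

u ≈ 0.8508c

Relativistic velocity addition: u = (u' + v)/(1 + u'v/c²)
= (0.399 + 0.684)/(1 + 0.399×0.684) = 1.083/1.27292 = 0.8508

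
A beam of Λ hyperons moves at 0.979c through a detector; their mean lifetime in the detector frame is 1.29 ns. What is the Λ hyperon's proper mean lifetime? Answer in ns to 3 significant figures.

γ = 1/√(1 − 0.979²) = 4.9053
Proper time: τ₀ = Δt/γ = 1.29/4.9053 = 0.263 ns

τ₀ ≈ 0.263 ns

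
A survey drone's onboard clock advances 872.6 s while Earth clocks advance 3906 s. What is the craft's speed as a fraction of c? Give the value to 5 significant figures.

β ≈ 0.97473

γ = Δt/τ₀ = 3906/872.6 = 4.476278
β = √(1 − 1/γ²) = √(1 − 1/4.476278²) = 0.97473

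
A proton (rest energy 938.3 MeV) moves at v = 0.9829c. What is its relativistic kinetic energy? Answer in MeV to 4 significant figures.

K ≈ 4157 MeV

γ = 1/√(1 − 0.9829²) = 5.43065
K = (γ − 1)m₀c² = (5.43065 − 1) × 938.3 MeV = 4.43065 × 938.3 MeV = 4157 MeV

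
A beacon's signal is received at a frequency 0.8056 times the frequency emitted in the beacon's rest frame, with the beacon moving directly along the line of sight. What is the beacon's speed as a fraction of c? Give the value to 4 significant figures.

β ≈ 0.2129

f_obs/f_src = √((1−β)/(1+β)) = 0.8056  ⇒  (1−β)/(1+β) = 0.648991
β = |1 − D²|/(1 + D²) = |1 − 0.648991|/(1 + 0.648991) = 0.2129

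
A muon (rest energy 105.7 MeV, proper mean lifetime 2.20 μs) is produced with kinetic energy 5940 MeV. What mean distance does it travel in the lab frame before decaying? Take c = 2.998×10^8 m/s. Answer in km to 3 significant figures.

γ = 1 + K/(m₀c²) = 1 + 5940/105.7 = 57.197
β = √(1 − 1/γ²) = 0.99985
Dilated lifetime: γτ₀ = 57.197 × 2.20 μs = 125.83 μs
d = βc·γτ₀ = 0.99985 × (2.998×10^8 m/s) × 0.00012583 s = 37.7 km

d ≈ 37.7 km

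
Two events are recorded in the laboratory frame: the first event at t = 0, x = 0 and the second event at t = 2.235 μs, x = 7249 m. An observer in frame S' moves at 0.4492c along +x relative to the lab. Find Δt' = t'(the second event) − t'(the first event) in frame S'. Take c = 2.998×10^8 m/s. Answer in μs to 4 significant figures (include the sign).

Δt' ≈ -9.655 μs

γ = 1/√(1 − 0.4492²) = 1.11928
Δt' = γ(Δt − vΔx/c²) = 1.11928 × (2.235 μs − 0.4492×7249 m / (2.998×10^8 m/s))
= 1.11928 × (-8.62641 μs) = -9.655 μs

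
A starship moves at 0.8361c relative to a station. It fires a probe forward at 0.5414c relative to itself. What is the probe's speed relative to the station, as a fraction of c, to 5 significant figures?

u ≈ 0.94826c

Relativistic velocity addition: u = (u' + v)/(1 + u'v/c²)
= (0.5414 + 0.8361)/(1 + 0.5414×0.8361) = 1.3775/1.452665 = 0.94826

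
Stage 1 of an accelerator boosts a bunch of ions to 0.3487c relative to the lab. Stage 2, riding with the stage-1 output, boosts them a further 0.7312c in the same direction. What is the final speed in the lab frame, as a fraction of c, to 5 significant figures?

Compose boost 2: (0.7312 + 0.3487)/(1 + 0.7312×0.3487) = 1.0799/1.254969 = 0.86050

u ≈ 0.86050c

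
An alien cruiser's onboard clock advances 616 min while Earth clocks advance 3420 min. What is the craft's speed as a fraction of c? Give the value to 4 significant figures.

β ≈ 0.9836

γ = Δt/τ₀ = 3420/616 = 5.55195
β = √(1 − 1/γ²) = √(1 − 1/5.55195²) = 0.9836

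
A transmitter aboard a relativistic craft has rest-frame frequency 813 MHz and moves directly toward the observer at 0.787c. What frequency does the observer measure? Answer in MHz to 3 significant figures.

Relativistic Doppler: f_obs = f_src √((1+β)/(1−β))
= 813 × √(1.7870/0.21300) = 813 × 2.8965 = 2350 MHz

f_obs ≈ 2350 MHz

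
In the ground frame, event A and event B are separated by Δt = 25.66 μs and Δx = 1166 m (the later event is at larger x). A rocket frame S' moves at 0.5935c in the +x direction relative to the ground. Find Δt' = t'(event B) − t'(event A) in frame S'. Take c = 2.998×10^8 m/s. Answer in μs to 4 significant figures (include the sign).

γ = 1/√(1 − 0.5935²) = 1.24249
Δt' = γ(Δt − vΔx/c²) = 1.24249 × (25.66 μs − 0.5935×1166 m / (2.998×10^8 m/s))
= 1.24249 × (23.3517 μs) = 29.01 μs

Δt' ≈ 29.01 μs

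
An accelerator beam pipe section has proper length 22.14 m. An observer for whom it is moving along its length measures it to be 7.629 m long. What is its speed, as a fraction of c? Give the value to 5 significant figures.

γ = L₀/L = 22.14/7.629 = 2.902084
β = √(1 − 1/γ²) = 0.93876

β ≈ 0.93876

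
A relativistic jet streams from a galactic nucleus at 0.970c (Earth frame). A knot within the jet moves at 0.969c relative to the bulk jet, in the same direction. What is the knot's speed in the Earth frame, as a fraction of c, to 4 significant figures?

Relativistic velocity addition: u = (u' + v)/(1 + u'v/c²)
= (0.969 + 0.970)/(1 + 0.969×0.970) = 1.939/1.93993 = 0.9995

u ≈ 0.9995c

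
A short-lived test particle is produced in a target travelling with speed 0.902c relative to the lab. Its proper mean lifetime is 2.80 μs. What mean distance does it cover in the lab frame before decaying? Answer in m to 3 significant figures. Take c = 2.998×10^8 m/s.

γ = 1/√(1 − 0.902²) = 2.3162
Dilated lifetime: Δt = γτ₀ = 2.3162 × 2.80 μs = 6.4854 μs
d = vΔt = 0.902c × 6.4854 μs = 2.7042×10^8 m/s × 6.4854×10^-6 s = 1750 m

d ≈ 1750 m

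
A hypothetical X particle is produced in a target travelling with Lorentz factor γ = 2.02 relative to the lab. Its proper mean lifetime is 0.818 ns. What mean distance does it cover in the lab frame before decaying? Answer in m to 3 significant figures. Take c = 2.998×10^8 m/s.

d ≈ 0.430 m

β = √(1 − 1/γ²) = √(1 − 1/2.02²) = 0.86886
Dilated lifetime: Δt = γτ₀ = 2.02 × 0.818 ns = 1.6524 ns
d = vΔt = 0.86886c × 1.6524 ns = 2.6049×10^8 m/s × 1.6524×10^-9 s = 0.430 m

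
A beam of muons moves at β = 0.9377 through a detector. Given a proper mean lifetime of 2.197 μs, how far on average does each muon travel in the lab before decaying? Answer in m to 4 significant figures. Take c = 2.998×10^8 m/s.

γ = 1/√(1 − 0.9377²) = 2.87815
Dilated lifetime: Δt = γτ₀ = 2.87815 × 2.197 μs = 6.32329 μs
d = vΔt = 0.9377c × 6.32329 μs = 2.81122×10^8 m/s × 6.32329×10^-6 s = 1778 m

d ≈ 1778 m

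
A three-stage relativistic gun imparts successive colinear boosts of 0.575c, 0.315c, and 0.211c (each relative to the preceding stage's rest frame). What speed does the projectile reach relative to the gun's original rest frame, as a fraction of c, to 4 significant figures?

u ≈ 0.8322c

Compose boost 2: (0.315 + 0.575)/(1 + 0.315×0.575) = 0.8900/1.18112 = 0.753519
Compose boost 3: (0.211 + 0.753519)/(1 + 0.211×0.753519) = 0.964519/1.15899 = 0.8322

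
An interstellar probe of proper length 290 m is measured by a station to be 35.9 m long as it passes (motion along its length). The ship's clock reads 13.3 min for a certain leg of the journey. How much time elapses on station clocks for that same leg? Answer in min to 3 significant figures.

Length contraction ⇒ γ = L₀/L = 290/35.9 = 8.0780
Time dilation: Δt = γτ₀ = 8.0780 × 13.3 min = 107 min

Δt ≈ 107 min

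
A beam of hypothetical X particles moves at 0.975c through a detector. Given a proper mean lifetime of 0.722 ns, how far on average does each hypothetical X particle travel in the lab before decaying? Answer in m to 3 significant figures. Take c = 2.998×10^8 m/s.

d ≈ 0.950 m

γ = 1/√(1 − 0.975²) = 4.5004
Dilated lifetime: Δt = γτ₀ = 4.5004 × 0.722 ns = 3.2493 ns
d = vΔt = 0.975c × 3.2493 ns = 2.9230×10^8 m/s × 3.2493×10^-9 s = 0.950 m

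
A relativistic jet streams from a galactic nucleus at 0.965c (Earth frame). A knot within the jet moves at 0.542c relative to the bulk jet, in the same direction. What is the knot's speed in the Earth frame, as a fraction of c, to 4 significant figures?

u ≈ 0.9895c

Relativistic velocity addition: u = (u' + v)/(1 + u'v/c²)
= (0.542 + 0.965)/(1 + 0.542×0.965) = 1.507/1.52303 = 0.9895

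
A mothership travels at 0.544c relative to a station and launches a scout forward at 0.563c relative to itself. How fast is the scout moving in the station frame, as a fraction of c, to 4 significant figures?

u ≈ 0.8474c

Compose boost 2: (0.563 + 0.544)/(1 + 0.563×0.544) = 1.107/1.30627 = 0.8474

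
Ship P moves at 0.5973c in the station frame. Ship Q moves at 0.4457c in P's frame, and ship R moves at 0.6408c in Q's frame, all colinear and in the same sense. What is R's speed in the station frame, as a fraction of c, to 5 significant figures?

Compose boost 2: (0.4457 + 0.5973)/(1 + 0.4457×0.5973) = 1.0430/1.266217 = 0.8237137
Compose boost 3: (0.6408 + 0.8237137)/(1 + 0.6408×0.8237137) = 1.464514/1.527836 = 0.95855

u ≈ 0.95855c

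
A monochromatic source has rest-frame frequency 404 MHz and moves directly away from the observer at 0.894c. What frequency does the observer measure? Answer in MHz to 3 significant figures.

Relativistic Doppler: f_obs = f_src √((1−β)/(1+β))
= 404 × √(0.10600/1.8940) = 404 × 0.23657 = 95.6 MHz

f_obs ≈ 95.6 MHz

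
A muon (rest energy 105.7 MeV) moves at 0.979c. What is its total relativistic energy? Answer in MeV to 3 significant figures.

E ≈ 518 MeV

γ = 1/√(1 − 0.979²) = 4.9053
E = γm₀c² = 4.9053 × 105.7 MeV = 518 MeV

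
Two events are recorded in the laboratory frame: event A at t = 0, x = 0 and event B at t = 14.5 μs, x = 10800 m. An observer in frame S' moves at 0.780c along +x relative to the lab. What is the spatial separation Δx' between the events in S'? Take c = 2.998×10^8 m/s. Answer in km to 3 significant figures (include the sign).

Δx' ≈ 11.8 km

γ = 1/√(1 − 0.780²) = 1.5980
Δx' = γ(Δx − vΔt) = 1.5980 × (10800 m − 0.780×(2.998×10^8 m/s)×14.5×10^-6 s)
= 1.5980 × (7409.3 m) = 11.8 km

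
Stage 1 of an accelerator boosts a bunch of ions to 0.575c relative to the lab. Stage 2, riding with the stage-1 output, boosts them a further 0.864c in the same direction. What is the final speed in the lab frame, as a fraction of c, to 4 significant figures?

Compose boost 2: (0.864 + 0.575)/(1 + 0.864×0.575) = 1.439/1.49680 = 0.9614

u ≈ 0.9614c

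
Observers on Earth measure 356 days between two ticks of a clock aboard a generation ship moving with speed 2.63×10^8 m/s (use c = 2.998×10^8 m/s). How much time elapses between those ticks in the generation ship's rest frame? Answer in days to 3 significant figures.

β = v/c = 2.63×10^8 / 2.998×10^8 = 0.87725
γ = 1/√(1 − 0.87725²) = 2.0832
Proper time: τ₀ = Δt/γ = 356/2.0832 = 171 days

τ₀ ≈ 171 days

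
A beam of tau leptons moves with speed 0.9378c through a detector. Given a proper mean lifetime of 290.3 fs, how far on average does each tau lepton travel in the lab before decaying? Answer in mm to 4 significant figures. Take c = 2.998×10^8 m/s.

γ = 1/√(1 − 0.9378²) = 2.88038
Dilated lifetime: Δt = γτ₀ = 2.88038 × 290.3 fs = 836.175 fs
d = vΔt = 0.9378c × 836.175 fs = 2.81152×10^8 m/s × 8.36175×10^-13 s = 0.2351 mm

d ≈ 0.2351 mm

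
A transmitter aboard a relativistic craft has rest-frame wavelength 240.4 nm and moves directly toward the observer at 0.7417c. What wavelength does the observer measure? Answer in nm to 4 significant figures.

λ_obs ≈ 92.58 nm

Relativistic Doppler: λ_obs = λ_src √((1−β)/(1+β))
= 240.4 × √(0.258300/1.74170) = 240.4 × 0.385102 = 92.58 nm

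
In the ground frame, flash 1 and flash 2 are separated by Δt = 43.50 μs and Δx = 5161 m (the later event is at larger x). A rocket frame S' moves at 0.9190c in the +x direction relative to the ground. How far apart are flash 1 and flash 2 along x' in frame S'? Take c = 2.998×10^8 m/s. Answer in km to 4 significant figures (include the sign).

γ = 1/√(1 − 0.9190²) = 2.53641
Δx' = γ(Δx − vΔt) = 2.53641 × (5161 m − 0.9190×(2.998×10^8 m/s)×43.50×10^-6 s)
= 2.53641 × (-6823.95 m) = -17.31 km

Δx' ≈ -17.31 km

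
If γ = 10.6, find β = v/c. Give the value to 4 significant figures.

β = √(1 − 1/γ²) = √(1 − 1/10.6²) = √(0.991100) = 0.9955

β ≈ 0.9955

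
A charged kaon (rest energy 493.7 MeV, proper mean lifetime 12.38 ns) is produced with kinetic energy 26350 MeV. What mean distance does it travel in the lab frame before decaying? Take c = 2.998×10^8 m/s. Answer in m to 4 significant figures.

d ≈ 201.8 m

γ = 1 + K/(m₀c²) = 1 + 26350/493.7 = 54.3725
β = √(1 − 1/γ²) = 0.999831
Dilated lifetime: γτ₀ = 54.3725 × 12.38 ns = 673.131 ns
d = βc·γτ₀ = 0.999831 × (2.998×10^8 m/s) × 6.73131×10^-7 s = 201.8 m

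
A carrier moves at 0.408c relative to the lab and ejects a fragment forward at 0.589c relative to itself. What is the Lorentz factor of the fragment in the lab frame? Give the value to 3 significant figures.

u_lab = (0.589 + 0.408)/(1 + 0.589×0.408) = 0.9970/1.24031 = 0.803830
γ = 1/√(1 − 0.803830²) = 1.68

γ ≈ 1.68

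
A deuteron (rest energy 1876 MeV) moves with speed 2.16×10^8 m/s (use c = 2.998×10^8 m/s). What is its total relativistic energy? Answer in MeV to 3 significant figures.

E ≈ 2710 MeV

β = v/c = 2.16×10^8 / 2.998×10^8 = 0.72048
γ = 1/√(1 − 0.72048²) = 1.4420
E = γm₀c² = 1.4420 × 1876 MeV = 2710 MeV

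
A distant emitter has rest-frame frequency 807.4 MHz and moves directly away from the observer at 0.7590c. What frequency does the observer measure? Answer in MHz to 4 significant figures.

f_obs ≈ 298.9 MHz

Relativistic Doppler: f_obs = f_src √((1−β)/(1+β))
= 807.4 × √(0.241000/1.75900) = 807.4 × 0.370148 = 298.9 MHz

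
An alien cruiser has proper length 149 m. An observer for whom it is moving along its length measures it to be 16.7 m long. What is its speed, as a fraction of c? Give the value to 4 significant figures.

β ≈ 0.9937

γ = L₀/L = 149/16.7 = 8.92216
β = √(1 − 1/γ²) = 0.9937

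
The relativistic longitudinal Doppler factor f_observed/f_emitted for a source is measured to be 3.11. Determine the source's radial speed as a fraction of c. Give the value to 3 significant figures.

f_obs/f_src = √((1+β)/(1−β)) = 3.11  ⇒  (1+β)/(1−β) = 9.6721
β = |1 − D²|/(1 + D²) = |1 − 9.6721|/(1 + 9.6721) = 0.813

β ≈ 0.813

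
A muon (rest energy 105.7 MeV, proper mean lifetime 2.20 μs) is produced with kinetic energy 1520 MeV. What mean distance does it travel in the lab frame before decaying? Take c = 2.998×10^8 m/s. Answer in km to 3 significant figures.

d ≈ 10.1 km

γ = 1 + K/(m₀c²) = 1 + 1520/105.7 = 15.380
β = √(1 − 1/γ²) = 0.99788
Dilated lifetime: γτ₀ = 15.380 × 2.20 μs = 33.837 μs
d = βc·γτ₀ = 0.99788 × (2.998×10^8 m/s) × 3.3837×10^-5 s = 10.1 km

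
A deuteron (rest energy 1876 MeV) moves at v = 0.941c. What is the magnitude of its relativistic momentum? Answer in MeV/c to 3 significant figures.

γ = 1/√(1 − 0.941²) = 2.9550
p = γβm₀c = 2.9550 × 0.941 × 1876 MeV/c = 5220 MeV/c

p ≈ 5220 MeV/c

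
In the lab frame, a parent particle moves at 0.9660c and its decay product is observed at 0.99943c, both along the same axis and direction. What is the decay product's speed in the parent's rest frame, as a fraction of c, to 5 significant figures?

u' ≈ 0.96757c

Inverse velocity addition: u' = (u − v)/(1 − uv/c²)
= (0.99943 − 0.9660)/(1 − 0.99943×0.9660) = 0.033430/0.03455062 = 0.96757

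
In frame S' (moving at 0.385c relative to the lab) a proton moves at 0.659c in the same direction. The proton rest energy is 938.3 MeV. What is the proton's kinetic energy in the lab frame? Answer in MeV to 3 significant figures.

u_lab = (0.659 + 0.385)/(1 + 0.659×0.385) = 0.832725
γ = 1/√(1 − 0.832725²) = 1.8061
K = (γ − 1)m₀c² = (1.8061 − 1) × 938.3 = 0.80608 × 938.3 = 756 MeV

K ≈ 756 MeV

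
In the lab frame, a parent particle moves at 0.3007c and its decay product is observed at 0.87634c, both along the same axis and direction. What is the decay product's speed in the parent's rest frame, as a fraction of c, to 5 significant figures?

u' ≈ 0.78160c

Inverse velocity addition: u' = (u − v)/(1 − uv/c²)
= (0.87634 − 0.3007)/(1 − 0.87634×0.3007) = 0.57564/0.7364846 = 0.78160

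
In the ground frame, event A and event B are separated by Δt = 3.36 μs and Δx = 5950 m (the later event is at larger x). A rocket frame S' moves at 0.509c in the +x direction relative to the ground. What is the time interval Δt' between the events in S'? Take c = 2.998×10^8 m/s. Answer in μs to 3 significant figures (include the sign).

γ = 1/√(1 − 0.509²) = 1.1618
Δt' = γ(Δt − vΔx/c²) = 1.1618 × (3.36 μs − 0.509×5950 m / (2.998×10^8 m/s))
= 1.1618 × (-6.7419 μs) = -7.83 μs

Δt' ≈ -7.83 μs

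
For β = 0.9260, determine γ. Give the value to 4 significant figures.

γ = 1/√(1 − β²) = 1/√(1 − 0.9260²) = 1/√(0.142524) = 2.649

γ ≈ 2.649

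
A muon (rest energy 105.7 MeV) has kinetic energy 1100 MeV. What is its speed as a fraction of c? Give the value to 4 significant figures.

γ = 1 + K/(m₀c²) = 1 + 1100/105.7 = 11.4068
β = √(1 − 1/γ²) = 0.9961

β ≈ 0.9961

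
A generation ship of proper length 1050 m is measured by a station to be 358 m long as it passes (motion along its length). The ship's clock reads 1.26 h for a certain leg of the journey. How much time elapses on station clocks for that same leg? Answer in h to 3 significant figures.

Δt ≈ 3.70 h

Length contraction ⇒ γ = L₀/L = 1050/358 = 2.9330
Time dilation: Δt = γτ₀ = 2.9330 × 1.26 h = 3.70 h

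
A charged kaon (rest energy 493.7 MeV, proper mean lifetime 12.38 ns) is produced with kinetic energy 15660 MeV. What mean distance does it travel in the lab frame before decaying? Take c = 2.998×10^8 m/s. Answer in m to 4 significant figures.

d ≈ 121.4 m

γ = 1 + K/(m₀c²) = 1 + 15660/493.7 = 32.7197
β = √(1 − 1/γ²) = 0.999533
Dilated lifetime: γτ₀ = 32.7197 × 12.38 ns = 405.069 ns
d = βc·γτ₀ = 0.999533 × (2.998×10^8 m/s) × 4.05069×10^-7 s = 121.4 m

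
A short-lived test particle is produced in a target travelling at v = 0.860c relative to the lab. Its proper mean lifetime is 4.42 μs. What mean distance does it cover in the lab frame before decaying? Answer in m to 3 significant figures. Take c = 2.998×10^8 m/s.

γ = 1/√(1 − 0.860²) = 1.9597
Dilated lifetime: Δt = γτ₀ = 1.9597 × 4.42 μs = 8.6617 μs
d = vΔt = 0.860c × 8.6617 μs = 2.5783×10^8 m/s × 8.6617×10^-6 s = 2230 m

d ≈ 2230 m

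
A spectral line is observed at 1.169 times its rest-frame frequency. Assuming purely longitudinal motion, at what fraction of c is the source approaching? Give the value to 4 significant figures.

β ≈ 0.1549

f_obs/f_src = √((1+β)/(1−β)) = 1.169  ⇒  (1+β)/(1−β) = 1.36656
β = |1 − D²|/(1 + D²) = |1 − 1.36656|/(1 + 1.36656) = 0.1549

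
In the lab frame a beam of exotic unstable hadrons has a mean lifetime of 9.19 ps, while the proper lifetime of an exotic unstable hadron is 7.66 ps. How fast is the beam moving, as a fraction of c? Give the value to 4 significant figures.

γ = Δt/τ₀ = 9.19/7.66 = 1.19974
β = √(1 − 1/γ²) = √(1 − 1/1.19974²) = 0.5525

β ≈ 0.5525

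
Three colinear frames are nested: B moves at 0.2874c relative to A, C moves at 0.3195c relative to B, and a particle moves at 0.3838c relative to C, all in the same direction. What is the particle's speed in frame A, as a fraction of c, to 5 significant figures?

Compose boost 2: (0.3195 + 0.2874)/(1 + 0.3195×0.2874) = 0.60690/1.091824 = 0.5558587
Compose boost 3: (0.3838 + 0.5558587)/(1 + 0.3838×0.5558587) = 0.9396587/1.213339 = 0.77444

u ≈ 0.77444c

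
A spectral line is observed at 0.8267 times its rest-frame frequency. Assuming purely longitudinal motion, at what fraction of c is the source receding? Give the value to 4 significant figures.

f_obs/f_src = √((1−β)/(1+β)) = 0.8267  ⇒  (1−β)/(1+β) = 0.683433
β = |1 − D²|/(1 + D²) = |1 − 0.683433|/(1 + 0.683433) = 0.1880

β ≈ 0.1880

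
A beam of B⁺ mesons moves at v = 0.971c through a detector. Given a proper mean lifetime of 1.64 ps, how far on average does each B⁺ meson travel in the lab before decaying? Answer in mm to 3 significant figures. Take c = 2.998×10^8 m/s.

d ≈ 2.00 mm

γ = 1/√(1 − 0.971²) = 4.1827
Dilated lifetime: Δt = γτ₀ = 4.1827 × 1.64 ps = 6.8596 ps
d = vΔt = 0.971c × 6.8596 ps = 2.9111×10^8 m/s × 6.8596×10^-12 s = 2.00 mm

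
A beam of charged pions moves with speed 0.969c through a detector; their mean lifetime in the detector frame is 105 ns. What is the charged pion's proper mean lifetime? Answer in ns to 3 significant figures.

γ = 1/√(1 − 0.969²) = 4.0476
Proper time: τ₀ = Δt/γ = 105/4.0476 = 25.9 ns

τ₀ ≈ 25.9 ns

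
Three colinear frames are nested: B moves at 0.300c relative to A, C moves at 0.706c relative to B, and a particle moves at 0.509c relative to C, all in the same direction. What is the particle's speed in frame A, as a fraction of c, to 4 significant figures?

Compose boost 2: (0.706 + 0.300)/(1 + 0.706×0.300) = 1.006/1.21180 = 0.830170
Compose boost 3: (0.509 + 0.830170)/(1 + 0.509×0.830170) = 1.33917/1.42256 = 0.9414

u ≈ 0.9414c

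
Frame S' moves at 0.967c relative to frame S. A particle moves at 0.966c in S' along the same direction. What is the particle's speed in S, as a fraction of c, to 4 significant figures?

u ≈ 0.9994c

Relativistic velocity addition: u = (u' + v)/(1 + u'v/c²)
= (0.966 + 0.967)/(1 + 0.966×0.967) = 1.933/1.93412 = 0.9994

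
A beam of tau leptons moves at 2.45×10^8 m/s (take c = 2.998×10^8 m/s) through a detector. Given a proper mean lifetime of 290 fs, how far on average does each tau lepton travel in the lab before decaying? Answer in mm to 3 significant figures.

d ≈ 0.123 mm

β = v/c = 2.45×10^8 / 2.998×10^8 = 0.81721
γ = 1/√(1 − 0.81721²) = 1.7351
Dilated lifetime: Δt = γτ₀ = 1.7351 × 290 fs = 503.18 fs
d = vΔt = 0.81721c × 503.18 fs = 2.4500×10^8 m/s × 5.0318×10^-13 s = 0.123 mm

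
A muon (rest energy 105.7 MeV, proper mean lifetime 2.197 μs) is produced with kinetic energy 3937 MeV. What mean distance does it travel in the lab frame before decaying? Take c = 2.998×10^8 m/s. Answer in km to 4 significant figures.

d ≈ 25.18 km

γ = 1 + K/(m₀c²) = 1 + 3937/105.7 = 38.2469
β = √(1 − 1/γ²) = 0.999658
Dilated lifetime: γτ₀ = 38.2469 × 2.197 μs = 84.0285 μs
d = βc·γτ₀ = 0.999658 × (2.998×10^8 m/s) × 8.40285×10^-5 s = 25.18 km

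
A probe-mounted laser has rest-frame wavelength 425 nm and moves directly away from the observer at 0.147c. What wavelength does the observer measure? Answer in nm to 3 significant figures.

λ_obs ≈ 493 nm

Relativistic Doppler: λ_obs = λ_src √((1+β)/(1−β))
= 425 × √(1.1470/0.85300) = 425 × 1.1596 = 493 nm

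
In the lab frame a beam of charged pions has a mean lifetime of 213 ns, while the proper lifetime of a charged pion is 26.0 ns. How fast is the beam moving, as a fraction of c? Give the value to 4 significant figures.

γ = Δt/τ₀ = 213/26.0 = 8.19231
β = √(1 − 1/γ²) = √(1 − 1/8.19231²) = 0.9925

β ≈ 0.9925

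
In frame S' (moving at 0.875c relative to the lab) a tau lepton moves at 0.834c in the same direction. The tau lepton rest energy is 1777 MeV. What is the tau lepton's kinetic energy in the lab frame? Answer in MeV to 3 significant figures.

u_lab = (0.834 + 0.875)/(1 + 0.834×0.875) = 0.988004
γ = 1/√(1 − 0.988004²) = 6.4755
K = (γ − 1)m₀c² = (6.4755 − 1) × 1777 = 5.4755 × 1777 = 9730 MeV

K ≈ 9730 MeV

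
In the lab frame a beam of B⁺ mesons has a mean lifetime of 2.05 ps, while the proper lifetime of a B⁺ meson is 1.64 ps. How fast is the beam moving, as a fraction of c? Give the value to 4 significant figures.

β ≈ 0.6000

γ = Δt/τ₀ = 2.05/1.64 = 1.25000
β = √(1 − 1/γ²) = √(1 − 1/1.25000²) = 0.6000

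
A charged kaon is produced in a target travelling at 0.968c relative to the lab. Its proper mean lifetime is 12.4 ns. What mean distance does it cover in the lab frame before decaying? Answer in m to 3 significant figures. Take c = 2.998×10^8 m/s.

d ≈ 14.3 m

γ = 1/√(1 − 0.968²) = 3.9849
Dilated lifetime: Δt = γτ₀ = 3.9849 × 12.4 ns = 49.412 ns
d = vΔt = 0.968c × 49.412 ns = 2.9021×10^8 m/s × 4.9412×10^-8 s = 14.3 m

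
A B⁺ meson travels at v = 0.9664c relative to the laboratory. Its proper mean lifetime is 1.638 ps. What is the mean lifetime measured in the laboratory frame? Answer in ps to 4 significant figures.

Δt ≈ 6.372 ps

γ = 1/√(1 − 0.9664²) = 3.89040
Time dilation: Δt = γτ₀ = 3.89040 × 1.638 ps = 6.372 ps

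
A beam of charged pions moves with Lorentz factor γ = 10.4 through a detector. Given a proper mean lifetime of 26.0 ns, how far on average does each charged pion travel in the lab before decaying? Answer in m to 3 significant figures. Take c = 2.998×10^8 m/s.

β = √(1 − 1/γ²) = √(1 − 1/10.4²) = 0.99537
Dilated lifetime: Δt = γτ₀ = 10.4 × 26.0 ns = 270.40 ns
d = vΔt = 0.99537c × 270.40 ns = 2.9841×10^8 m/s × 2.7040×10^-7 s = 80.7 m

d ≈ 80.7 m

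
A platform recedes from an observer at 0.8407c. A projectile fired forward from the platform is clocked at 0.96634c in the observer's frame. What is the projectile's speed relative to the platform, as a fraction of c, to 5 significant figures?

Inverse velocity addition: u' = (u − v)/(1 − uv/c²)
= (0.96634 − 0.8407)/(1 − 0.96634×0.8407) = 0.12564/0.1875980 = 0.66973

u' ≈ 0.66973c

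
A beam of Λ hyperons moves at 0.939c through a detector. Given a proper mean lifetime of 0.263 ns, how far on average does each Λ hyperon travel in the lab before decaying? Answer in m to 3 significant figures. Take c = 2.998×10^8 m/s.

γ = 1/√(1 − 0.939²) = 2.9077
Dilated lifetime: Δt = γτ₀ = 2.9077 × 0.263 ns = 0.76472 ns
d = vΔt = 0.939c × 0.76472 ns = 2.8151×10^8 m/s × 7.6472×10^-10 s = 0.215 m

d ≈ 0.215 m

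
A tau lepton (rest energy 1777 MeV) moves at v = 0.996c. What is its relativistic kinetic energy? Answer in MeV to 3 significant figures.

K ≈ 18100 MeV

γ = 1/√(1 − 0.996²) = 11.192
K = (γ − 1)m₀c² = (11.192 − 1) × 1777 MeV = 10.192 × 1777 MeV = 18100 MeV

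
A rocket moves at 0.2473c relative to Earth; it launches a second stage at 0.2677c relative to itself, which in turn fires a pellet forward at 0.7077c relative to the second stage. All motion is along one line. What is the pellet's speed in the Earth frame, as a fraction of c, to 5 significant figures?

u ≈ 0.88738c

Compose boost 2: (0.2677 + 0.2473)/(1 + 0.2677×0.2473) = 0.51500/1.066202 = 0.4830228
Compose boost 3: (0.7077 + 0.4830228)/(1 + 0.7077×0.4830228) = 1.190723/1.341835 = 0.88738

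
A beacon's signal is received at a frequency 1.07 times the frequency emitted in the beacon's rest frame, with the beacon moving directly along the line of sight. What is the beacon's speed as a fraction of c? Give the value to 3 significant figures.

β ≈ 0.0676

f_obs/f_src = √((1+β)/(1−β)) = 1.07  ⇒  (1+β)/(1−β) = 1.1449
β = |1 − D²|/(1 + D²) = |1 − 1.1449|/(1 + 1.1449) = 0.0676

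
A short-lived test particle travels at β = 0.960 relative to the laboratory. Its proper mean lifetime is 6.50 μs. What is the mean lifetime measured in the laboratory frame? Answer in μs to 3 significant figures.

Δt ≈ 23.2 μs

γ = 1/√(1 − 0.960²) = 3.5714
Time dilation: Δt = γτ₀ = 3.5714 × 6.50 μs = 23.2 μs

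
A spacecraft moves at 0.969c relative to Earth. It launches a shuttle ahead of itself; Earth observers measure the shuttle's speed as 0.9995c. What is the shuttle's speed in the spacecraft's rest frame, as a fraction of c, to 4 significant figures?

u' ≈ 0.9687c

Inverse velocity addition: u' = (u − v)/(1 − uv/c²)
= (0.9995 − 0.969)/(1 − 0.9995×0.969) = 0.03050/0.0314845 = 0.9687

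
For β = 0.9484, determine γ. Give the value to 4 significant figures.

γ ≈ 3.154

γ = 1/√(1 − β²) = 1/√(1 − 0.9484²) = 1/√(0.100537) = 3.154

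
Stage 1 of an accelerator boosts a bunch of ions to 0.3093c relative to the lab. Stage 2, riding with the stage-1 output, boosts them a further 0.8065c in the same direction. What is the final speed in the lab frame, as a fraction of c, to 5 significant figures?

u ≈ 0.89303c

Compose boost 2: (0.8065 + 0.3093)/(1 + 0.8065×0.3093) = 1.1158/1.249450 = 0.89303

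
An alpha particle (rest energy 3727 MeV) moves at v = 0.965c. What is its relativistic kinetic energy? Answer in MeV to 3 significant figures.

K ≈ 10500 MeV

γ = 1/√(1 − 0.965²) = 3.8132
K = (γ − 1)m₀c² = (3.8132 − 1) × 3727 MeV = 2.8132 × 3727 MeV = 10500 MeV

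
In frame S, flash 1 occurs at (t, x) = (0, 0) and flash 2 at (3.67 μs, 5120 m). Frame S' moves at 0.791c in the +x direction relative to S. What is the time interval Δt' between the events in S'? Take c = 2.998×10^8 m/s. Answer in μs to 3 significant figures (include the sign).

Δt' ≈ -16.1 μs

γ = 1/√(1 − 0.791²) = 1.6345
Δt' = γ(Δt − vΔx/c²) = 1.6345 × (3.67 μs − 0.791×5120 m / (2.998×10^8 m/s))
= 1.6345 × (-9.8387 μs) = -16.1 μs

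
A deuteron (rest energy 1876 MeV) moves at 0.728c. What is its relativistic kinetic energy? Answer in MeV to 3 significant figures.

K ≈ 860 MeV

γ = 1/√(1 − 0.728²) = 1.4586
K = (γ − 1)m₀c² = (1.4586 − 1) × 1876 MeV = 0.45863 × 1876 MeV = 860 MeV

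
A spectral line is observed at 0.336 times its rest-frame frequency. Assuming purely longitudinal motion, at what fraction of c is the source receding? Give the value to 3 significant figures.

f_obs/f_src = √((1−β)/(1+β)) = 0.336  ⇒  (1−β)/(1+β) = 0.11290
β = |1 − D²|/(1 + D²) = |1 − 0.11290|/(1 + 0.11290) = 0.797

β ≈ 0.797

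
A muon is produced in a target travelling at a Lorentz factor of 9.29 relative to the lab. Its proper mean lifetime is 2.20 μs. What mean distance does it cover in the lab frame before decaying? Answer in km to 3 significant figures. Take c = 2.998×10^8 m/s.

β = √(1 − 1/γ²) = √(1 − 1/9.29²) = 0.99419
Dilated lifetime: Δt = γτ₀ = 9.29 × 2.20 μs = 20.438 μs
d = vΔt = 0.99419c × 20.438 μs = 2.9806×10^8 m/s × 2.0438×10^-5 s = 6.09 km

d ≈ 6.09 km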